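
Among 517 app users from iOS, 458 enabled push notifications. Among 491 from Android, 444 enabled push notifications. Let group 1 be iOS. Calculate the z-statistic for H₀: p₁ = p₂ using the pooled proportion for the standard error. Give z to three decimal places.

Sample proportions: p̂₁ = 458/517 = 0.88588 and p̂₂ = 444/491 = 0.90428.
Pooling: p̂ = 902/1008 = 0.89484.
SE = √[p̂(1−p̂)(1/n₁+1/n₂)] = √[0.89484·0.10516·(1/517+1/491)] ≈ 0.019330.
z = (p̂₁ − p̂₂)/SE = (0.88588 − 0.90428)/0.019330 = -0.01840/0.019330 = -0.952.

z = -0.952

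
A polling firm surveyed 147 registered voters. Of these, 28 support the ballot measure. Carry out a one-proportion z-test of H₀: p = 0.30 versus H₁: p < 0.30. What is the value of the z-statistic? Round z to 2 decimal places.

Sample proportion p̂ = 28/147 = 0.19048.
SE₀ = √(0.30·0.70/147) = 0.037796.
Test statistic: z = -0.10952/0.037796 = -2.90.

z = -2.90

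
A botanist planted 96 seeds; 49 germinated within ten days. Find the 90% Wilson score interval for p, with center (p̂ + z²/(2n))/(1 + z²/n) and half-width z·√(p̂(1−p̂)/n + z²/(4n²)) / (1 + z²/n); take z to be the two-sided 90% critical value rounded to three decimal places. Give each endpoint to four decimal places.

(0.4274, 0.5929)

p̂ = 49/96 = 0.51042; z = 1.645, so z² = 2.706025.
Denominator 1 + z²/n = 1 + 2.706025/96 = 1.028188.
Adjusted center: (0.51042 + z²/(2n))/1.028188 = 0.51013.
Radicand: p̂(1−p̂)/n + z²/(4n²) = 0.002603036 + 0.000073406 = 0.002676442.
Half-width = 1.645·√0.002676442/1.028188 = 0.08277.
Interval: 0.51013 ± 0.08277 → (0.4274, 0.5929).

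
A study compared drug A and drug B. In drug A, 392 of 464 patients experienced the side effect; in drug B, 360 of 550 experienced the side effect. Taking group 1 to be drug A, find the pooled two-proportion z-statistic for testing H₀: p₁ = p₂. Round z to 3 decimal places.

p̂₁ = 392/464 = 0.84483, p̂₂ = 360/550 = 0.65455.
Pooled p̂ = (392+360)/(464+550) = 752/1014 = 0.74162.
SE = √[p̂(1−p̂)(1/n₁+1/n₂)] = √[0.74162·0.25838·(1/464+1/550)] ≈ 0.027593.
z = 0.19028/0.027593 = 6.896.

z = 6.896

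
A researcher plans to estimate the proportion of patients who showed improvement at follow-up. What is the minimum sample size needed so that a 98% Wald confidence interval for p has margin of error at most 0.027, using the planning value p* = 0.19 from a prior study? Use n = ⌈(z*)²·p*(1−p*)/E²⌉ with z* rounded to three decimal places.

n = 1143

The 98% critical value is z* = 2.326.
p*(1−p*) = 0.19·0.81 = 0.1539.
Required n before rounding: 5.410276 × 0.1539 / 0.027² = 1142.169.
Rounding up, n = 1143.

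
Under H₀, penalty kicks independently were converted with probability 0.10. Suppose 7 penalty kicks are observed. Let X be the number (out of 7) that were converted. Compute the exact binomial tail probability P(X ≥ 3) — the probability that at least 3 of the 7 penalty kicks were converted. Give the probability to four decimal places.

P = 0.0257

X ~ Binomial(n=7, p=0.10).
P(X ≥ 3) = Σ_{j=3}^{7} C(7,j)·0.10^j·0.90^{7−j}.
= 0.022964 + 0.002552 + 0.000170 + 0.000006 + 0.000000 = 0.0257.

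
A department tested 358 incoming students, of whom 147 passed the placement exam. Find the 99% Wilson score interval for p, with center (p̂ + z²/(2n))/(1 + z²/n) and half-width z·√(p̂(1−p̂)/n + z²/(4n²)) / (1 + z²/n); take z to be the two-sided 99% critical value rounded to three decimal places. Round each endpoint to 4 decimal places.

Here p̂ = 147/358 = 0.41061 and z = 2.576 (z² = 6.635776).
Denominator 1 + z²/n = 1 + 6.635776/358 = 1.018536.
Adjusted center: (0.41061 + z²/(2n))/1.018536 = 0.41224.
Radicand: p̂(1−p̂)/n + z²/(4n²) = 0.000676006 + 0.000012944 = 0.000688950.
Half-width = 2.576·√0.000688950/1.018536 = 0.06638.
So the interval runs from 0.3459 to 0.4786.

(0.3459, 0.4786)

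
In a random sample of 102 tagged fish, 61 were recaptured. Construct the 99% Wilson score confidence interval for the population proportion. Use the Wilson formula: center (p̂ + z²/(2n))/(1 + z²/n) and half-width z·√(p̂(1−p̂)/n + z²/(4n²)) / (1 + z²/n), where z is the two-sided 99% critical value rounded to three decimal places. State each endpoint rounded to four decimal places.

p̂ = 61/102 = 0.59804; z = 2.576, so z² = 6.635776.
Denominator 1 + z²/n = 1 + 6.635776/102 = 1.065057.
Adjusted center: (0.59804 + z²/(2n))/1.065057 = 0.59205.
Radicand: p̂(1−p̂)/n + z²/(4n²) = 0.002356748 + 0.000159453 = 0.002516201.
Half-width = z·√(radicand)/denom = 2.576·0.050162/1.065057 = 0.12132.
Interval: 0.59205 ± 0.12132 → (0.4707, 0.7134).

(0.4707, 0.7134)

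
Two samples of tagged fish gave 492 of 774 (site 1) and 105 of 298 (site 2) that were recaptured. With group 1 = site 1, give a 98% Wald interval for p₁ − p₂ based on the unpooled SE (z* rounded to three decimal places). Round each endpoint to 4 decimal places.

(0.2074, 0.3592)

p̂₁ = 492/774 = 0.63566, p̂₂ = 105/298 = 0.35235; p̂₁ − p̂₂ = 0.28331.
Unpooled SE = √(p̂₁(1−p̂₁)/n₁ + p̂₂(1−p̂₂)/n₂) = √(0.000299220 + 0.000765769) = 0.032634.
The 98% critical value is z* = 2.326. Margin of error = 0.07591.
So the interval runs from 0.2074 to 0.3592.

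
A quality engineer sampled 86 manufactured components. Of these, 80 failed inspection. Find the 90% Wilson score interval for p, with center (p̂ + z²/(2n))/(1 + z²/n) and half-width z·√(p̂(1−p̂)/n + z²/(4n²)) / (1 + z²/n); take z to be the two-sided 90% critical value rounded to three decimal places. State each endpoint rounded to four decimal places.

(0.8707, 0.9635)

Here p̂ = 80/86 = 0.93023 and z = 1.645 (z² = 2.706025).
1 + z²/n = 1.031465.
Adjusted center: (0.93023 + z²/(2n))/1.031465 = 0.91711.
Radicand: p̂(1−p̂)/n + z²/(4n²) = 0.000754651 + 0.000091469 = 0.000846120.
Half-width = 1.645·√0.000846120/1.031465 = 0.04639.
So the interval runs from 0.8707 to 0.9635.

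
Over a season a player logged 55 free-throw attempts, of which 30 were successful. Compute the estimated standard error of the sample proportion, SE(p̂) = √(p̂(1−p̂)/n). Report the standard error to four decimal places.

With x = 30 successes in n = 55, p̂ = 0.54545.
p̂(1−p̂) = 0.247934.
Dividing by n and taking the root: √0.004507891 = 0.0671.

SE = 0.0671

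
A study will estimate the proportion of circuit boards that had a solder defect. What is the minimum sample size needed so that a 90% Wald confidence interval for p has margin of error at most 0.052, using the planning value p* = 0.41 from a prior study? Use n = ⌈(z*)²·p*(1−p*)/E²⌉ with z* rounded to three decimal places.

n = 243

z* = 1.645 at the 90% level.
p*(1−p*) = 0.41·0.59 = 0.2419.
(z*)²·p*(1−p*)/E² = 2.706025·0.2419/0.002704 = 242.081.
⌈242.081⌉ = 243.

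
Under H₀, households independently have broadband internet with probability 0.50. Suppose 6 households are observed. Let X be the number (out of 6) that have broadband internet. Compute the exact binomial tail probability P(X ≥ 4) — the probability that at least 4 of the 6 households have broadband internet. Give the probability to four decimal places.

P = 0.3438

X ~ Binomial(n=6, p=0.50).
P(X ≥ 4) = C(6,4)·0.50^4·0.50^2 + C(6,5)·0.50^5·0.50^1 + C(6,6)·0.50^6·0.50^0.
= 0.234375 + 0.093750 + 0.015625 = 0.3438.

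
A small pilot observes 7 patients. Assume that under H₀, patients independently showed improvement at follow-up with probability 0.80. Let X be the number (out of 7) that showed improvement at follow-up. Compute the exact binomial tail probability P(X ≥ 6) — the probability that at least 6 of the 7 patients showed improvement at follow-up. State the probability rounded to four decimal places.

P = 0.5767

X is binomial with n = 7 and p = 0.80.
P(X ≥ 6) = C(7,6)·0.80^6·0.20^1 + C(7,7)·0.80^7·0.20^0.
= 0.367002 + 0.209715 = 0.5767.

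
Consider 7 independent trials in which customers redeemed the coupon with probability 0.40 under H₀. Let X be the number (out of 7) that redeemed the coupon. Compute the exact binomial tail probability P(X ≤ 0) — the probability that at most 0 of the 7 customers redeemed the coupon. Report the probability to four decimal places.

X ~ Binomial(n=7, p=0.40).
P(X ≤ 0) = C(7,0)·0.40^0·0.60^7.
= 0.027994 = 0.0280.

P = 0.0280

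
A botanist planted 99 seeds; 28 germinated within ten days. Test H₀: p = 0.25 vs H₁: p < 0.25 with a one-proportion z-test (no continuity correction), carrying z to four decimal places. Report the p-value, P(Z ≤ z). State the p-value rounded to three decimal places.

p̂ = 28/99 = 0.28283.
SE₀ = √(0.25·0.75/99) = 0.043519.
Test statistic (full precision, shown to 4 dp): z = (28/99 − 0.25)/SE₀ ≈ 0.7543.
p-value = P(Z ≤ z) with z = 0.7543 → 0.775.

p-value = 0.775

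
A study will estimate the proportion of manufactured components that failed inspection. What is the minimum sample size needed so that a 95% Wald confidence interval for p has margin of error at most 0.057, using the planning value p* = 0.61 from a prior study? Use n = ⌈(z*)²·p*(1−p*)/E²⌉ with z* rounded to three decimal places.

n = 282

z* = 1.960 at the 95% level.
p*(1−p*) = 0.61·0.39 = 0.2379.
(z*)²·p*(1−p*)/E² = 3.841600·0.2379/0.003249 = 281.292.
Rounding up, n = 282.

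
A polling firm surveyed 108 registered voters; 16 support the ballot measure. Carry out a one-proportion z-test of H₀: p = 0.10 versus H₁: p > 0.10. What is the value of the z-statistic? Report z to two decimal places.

With x = 16 successes in n = 108, p̂ = 0.14815.
Under H₀, SE = √(p₀(1−p₀)/n) = √(0.10·0.90/108) = √0.000833333 = 0.028868.
z = (0.14815 − 0.10)/0.028868 = 0.04815/0.028868 = 1.67.

z = 1.67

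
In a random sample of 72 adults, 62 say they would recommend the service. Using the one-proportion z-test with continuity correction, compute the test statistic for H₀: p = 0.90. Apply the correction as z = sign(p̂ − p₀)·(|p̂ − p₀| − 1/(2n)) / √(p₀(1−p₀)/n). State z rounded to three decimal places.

z = -0.904

Sample proportion p̂ = 62/72 = 0.86111. p̂ − p₀ = -0.038889.
Continuity correction 1/(2n) = 1/144 = 0.006944.
Corrected numerator: |-0.038889| − 0.006944 = 0.031945.
SE₀ = √(0.90·0.10/72) = 0.035355.
z = (−)0.031945/0.035355 = -0.904.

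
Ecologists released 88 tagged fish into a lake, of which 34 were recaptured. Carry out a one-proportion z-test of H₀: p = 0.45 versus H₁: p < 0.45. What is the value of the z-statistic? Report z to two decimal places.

With x = 34 successes in n = 88, p̂ = 0.38636.
Under H₀, SE = √(p₀(1−p₀)/n) = √(0.45·0.55/88) = √0.002812500 = 0.053033.
z = (p̂ − p₀)/SE = (0.38636 − 0.45)/0.053033 = -1.20.

z = -1.20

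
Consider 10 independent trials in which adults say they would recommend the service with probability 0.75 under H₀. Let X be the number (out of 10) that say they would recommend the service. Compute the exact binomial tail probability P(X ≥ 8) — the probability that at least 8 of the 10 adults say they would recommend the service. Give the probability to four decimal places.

P = 0.5256

X is binomial with n = 10 and p = 0.75.
P(X ≥ 8) = C(10,8)·0.75^8·0.25^2 + C(10,9)·0.75^9·0.25^1 + C(10,10)·0.75^10·0.25^0.
= 0.281568 + 0.187712 + 0.056314 = 0.5256.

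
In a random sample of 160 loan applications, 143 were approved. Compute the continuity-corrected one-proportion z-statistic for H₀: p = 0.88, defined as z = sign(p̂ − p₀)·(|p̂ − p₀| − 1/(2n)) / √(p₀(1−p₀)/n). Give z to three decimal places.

Sample proportion p̂ = 143/160 = 0.89375. p̂ − p₀ = 0.013750.
1/(2n) = 0.003125.
Corrected numerator: |0.013750| − 0.003125 = 0.010625.
Under H₀, SE = √(p₀(1−p₀)/n) = √(0.88·0.12/160) = √0.000660000 = 0.025690.
z = (+)0.010625/0.025690 = 0.414.

z = 0.414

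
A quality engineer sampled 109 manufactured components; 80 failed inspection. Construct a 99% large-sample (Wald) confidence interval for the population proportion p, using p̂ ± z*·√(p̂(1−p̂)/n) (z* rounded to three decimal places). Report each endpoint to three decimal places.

(0.625, 0.843)

The sample proportion is 80/109 = 0.73394.
SE(p̂) = √(0.73394·0.26606/109) = 0.042326.
The 99% critical value is z* = 2.576.
Margin = 2.576·0.042326 = 0.10903.
CI: 0.73394 ± 0.10903 = (0.625, 0.843).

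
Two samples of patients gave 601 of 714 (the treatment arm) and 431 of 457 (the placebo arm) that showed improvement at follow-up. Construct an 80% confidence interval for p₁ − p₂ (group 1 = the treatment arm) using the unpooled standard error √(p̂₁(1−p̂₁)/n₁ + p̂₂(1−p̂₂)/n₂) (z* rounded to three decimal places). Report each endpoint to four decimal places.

(-0.1237, -0.0790)

p̂₁ = 601/714 = 0.84174, p̂₂ = 431/457 = 0.94311; p̂₁ − p̂₂ = -0.10137.
Unpooled SE = √(p̂₁(1−p̂₁)/n₁ + p̂₂(1−p̂₂)/n₂) = √(0.000186577 + 0.000117409) = 0.017435.
The 80% critical value is z* = 1.282. Margin = 1.282·0.017435 = 0.02235.
Interval: -0.10137 ± 0.02235 → (-0.1237, -0.0790).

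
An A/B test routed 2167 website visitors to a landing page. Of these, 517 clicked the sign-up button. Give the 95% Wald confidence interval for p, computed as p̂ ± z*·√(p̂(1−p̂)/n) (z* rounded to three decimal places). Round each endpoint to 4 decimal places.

With x = 517 successes in n = 2167, p̂ = 0.23858.
SE(p̂) = √(0.23858·0.76142/2167) = 0.009156.
For 95% confidence, z* = 1.960.
Margin of error: 1.960 × 0.009156 = 0.01795.
Interval: 0.23858 ± 0.01795 → (0.2206, 0.2565).

(0.2206, 0.2565)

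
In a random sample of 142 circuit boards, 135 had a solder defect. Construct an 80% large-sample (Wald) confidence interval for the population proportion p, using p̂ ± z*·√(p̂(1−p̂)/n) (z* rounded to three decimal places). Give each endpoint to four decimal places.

(0.9274, 0.9740)

The sample proportion is 135/142 = 0.95070.
Standard error of p̂: √(0.046866/142) = √0.000330040 = 0.018167.
The 80% critical value is z* = 1.282.
Margin = 1.282·0.018167 = 0.02329.
So the interval runs from 0.9274 to 0.9740.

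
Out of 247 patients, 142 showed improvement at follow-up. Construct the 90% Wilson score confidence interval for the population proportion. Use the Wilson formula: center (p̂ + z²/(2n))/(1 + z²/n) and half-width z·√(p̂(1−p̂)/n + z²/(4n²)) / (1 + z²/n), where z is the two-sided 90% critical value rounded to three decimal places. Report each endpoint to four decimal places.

(0.5226, 0.6256)

p̂ = 142/247 = 0.57490; z = 1.645, so z² = 2.706025.
1 + z²/n = 1.010956.
Center = (0.57490 + 0.005478)/1.010956 = 0.57409.
Radicand: p̂(1−p̂)/n + z²/(4n²) = 0.000989434 + 0.000011089 = 0.001000523.
Half-width = 1.645·√0.001000523/1.010956 = 0.05147.
So the interval runs from 0.5226 to 0.6256.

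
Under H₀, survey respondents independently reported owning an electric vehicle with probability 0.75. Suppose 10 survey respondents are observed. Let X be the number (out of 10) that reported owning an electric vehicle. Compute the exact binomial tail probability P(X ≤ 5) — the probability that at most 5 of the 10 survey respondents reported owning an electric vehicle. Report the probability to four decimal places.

X is binomial with n = 10 and p = 0.75.
P(X ≤ 5) = Σ_{j=0}^{5} C(10,j)·0.75^j·0.25^{10−j}.
= 0.000001 + 0.000029 + 0.000386 + 0.003090 + 0.016222 + 0.058399 = 0.0781.

P = 0.0781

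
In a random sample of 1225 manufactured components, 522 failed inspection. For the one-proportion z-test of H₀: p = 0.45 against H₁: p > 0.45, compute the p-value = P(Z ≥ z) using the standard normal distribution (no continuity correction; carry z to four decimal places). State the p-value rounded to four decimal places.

p-value = 0.9535

p̂ = 522/1225 = 0.42612.
Under H₀, SE = √(p₀(1−p₀)/n) = √(0.45·0.55/1225) = √0.000202041 = 0.014214.
z = (p̂ − p₀)/SE = (522/1225 − 0.45)/0.014214 ≈ -1.6798.
p-value = P(Z ≥ z) with z = -1.6798 → 0.9535.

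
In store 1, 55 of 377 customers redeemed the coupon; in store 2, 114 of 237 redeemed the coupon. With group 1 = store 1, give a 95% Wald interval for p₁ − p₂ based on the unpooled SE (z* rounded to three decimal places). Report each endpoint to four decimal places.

(-0.4080, -0.2622)

p̂₁ = 0.14589, p̂₂ = 0.48101, so the observed difference is -0.33512.
Unpooled SE = √(p̂₁(1−p̂₁)/n₁ + p̂₂(1−p̂₂)/n₂) = √(0.000330518 + 0.001053331) = 0.037200.
For 95% confidence, z* = 1.960. Margin = 1.960·0.037200 = 0.07291.
Interval: -0.33512 ± 0.07291 → (-0.4080, -0.2622).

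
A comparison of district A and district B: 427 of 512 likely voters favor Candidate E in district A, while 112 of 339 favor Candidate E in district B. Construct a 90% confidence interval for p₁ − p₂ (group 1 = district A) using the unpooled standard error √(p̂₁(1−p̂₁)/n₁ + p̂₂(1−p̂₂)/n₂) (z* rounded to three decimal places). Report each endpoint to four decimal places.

(0.4536, 0.5536)

p̂₁ = 0.83398, p̂₂ = 0.33038, so the observed difference is 0.50360.
Unpooled SE = √(p̂₁(1−p̂₁)/n₁ + p̂₂(1−p̂₂)/n₂) = √(0.000270419 + 0.000652597) = 0.030381.
z* = 1.645 at the 90% level. Margin of error = 0.04998.
CI: 0.50360 ± 0.04998 = (0.4536, 0.5536).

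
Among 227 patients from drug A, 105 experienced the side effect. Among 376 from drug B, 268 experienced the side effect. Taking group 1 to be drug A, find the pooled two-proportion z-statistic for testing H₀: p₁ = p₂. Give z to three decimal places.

z = -6.128

p̂₁ = 105/227 = 0.46256, p̂₂ = 268/376 = 0.71277.
Pooled p̂ = (105+268)/(227+376) = 373/603 = 0.61857.
Pooled SE = √[0.2359403·0.00706486] ≈ 0.040828.
z = (p̂₁ − p̂₂)/SE = (0.46256 − 0.71277)/0.040828 = -0.25021/0.040828 = -6.128.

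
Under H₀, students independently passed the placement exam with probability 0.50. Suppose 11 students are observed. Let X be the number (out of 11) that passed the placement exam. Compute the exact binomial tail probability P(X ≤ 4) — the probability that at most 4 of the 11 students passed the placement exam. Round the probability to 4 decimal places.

P = 0.2744

X is binomial with n = 11 and p = 0.50.
P(X ≤ 4) = Σ_{j=0}^{4} C(11,j)·0.50^j·0.50^{11−j}.
= 0.000488 + 0.005371 + 0.026855 + 0.080566 + 0.161133 = 0.2744.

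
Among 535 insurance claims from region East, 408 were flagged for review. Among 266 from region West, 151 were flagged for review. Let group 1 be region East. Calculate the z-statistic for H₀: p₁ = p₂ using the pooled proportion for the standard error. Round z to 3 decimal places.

z = 5.659

Sample proportions: p̂₁ = 408/535 = 0.76262 and p̂₂ = 151/266 = 0.56767.
Pooled p̂ = (408+151)/(535+266) = 559/801 = 0.69788.
Pooled SE = √[0.2108444·0.00562856] ≈ 0.034449.
z = (p̂₁ − p̂₂)/SE = (0.76262 − 0.56767)/0.034449 = 0.19495/0.034449 = 5.659.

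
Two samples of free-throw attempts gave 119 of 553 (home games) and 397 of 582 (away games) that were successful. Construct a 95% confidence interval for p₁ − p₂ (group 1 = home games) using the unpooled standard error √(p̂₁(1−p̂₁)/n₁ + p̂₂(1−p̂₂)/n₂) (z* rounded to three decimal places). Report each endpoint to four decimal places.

(-0.5180, -0.4159)

p̂₁ = 0.21519, p̂₂ = 0.68213, so the observed difference is -0.46694.
Unpooled SE = √(p̂₁(1−p̂₁)/n₁ + p̂₂(1−p̂₂)/n₂) = √(0.000305395 + 0.000372557) = 0.026038.
The 95% critical value is z* = 1.960. Margin = 1.960·0.026038 = 0.05103.
Interval: -0.46694 ± 0.05103 → (-0.5180, -0.4159).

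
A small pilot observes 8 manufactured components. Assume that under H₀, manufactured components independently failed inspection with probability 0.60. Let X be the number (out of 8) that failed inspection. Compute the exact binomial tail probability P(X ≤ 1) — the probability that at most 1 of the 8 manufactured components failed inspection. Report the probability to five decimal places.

P = 0.00852

X ~ Binomial(n=8, p=0.60).
P(X ≤ 1) = C(8,0)·0.60^0·0.40^8 + C(8,1)·0.60^1·0.40^7.
= 0.000655 + 0.007864 = 0.00852.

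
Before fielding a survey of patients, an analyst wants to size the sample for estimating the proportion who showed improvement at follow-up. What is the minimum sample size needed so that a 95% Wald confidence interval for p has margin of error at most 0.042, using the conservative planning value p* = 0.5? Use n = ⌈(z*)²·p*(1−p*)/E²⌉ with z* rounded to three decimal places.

The 95% critical value is z* = 1.960.
p*(1−p*) = 0.50·0.50 = 0.2500.
Required n before rounding: 3.841600 × 0.2500 / 0.042² = 544.444.
Rounding up, n = 545.

n = 545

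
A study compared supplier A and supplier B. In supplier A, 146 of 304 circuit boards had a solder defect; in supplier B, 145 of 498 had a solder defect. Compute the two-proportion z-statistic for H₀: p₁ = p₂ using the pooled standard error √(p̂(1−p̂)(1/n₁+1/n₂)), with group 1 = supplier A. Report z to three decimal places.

z = 5.403

Sample proportions: p̂₁ = 146/304 = 0.48026 and p̂₂ = 145/498 = 0.29116.
Pooled p̂ = (146+145)/(304+498) = 291/802 = 0.36284.
SE = √[p̂(1−p̂)(1/n₁+1/n₂)] = √[0.36284·0.63716·(1/304+1/498)] ≈ 0.034996.
z = 0.18910/0.034996 = 5.403.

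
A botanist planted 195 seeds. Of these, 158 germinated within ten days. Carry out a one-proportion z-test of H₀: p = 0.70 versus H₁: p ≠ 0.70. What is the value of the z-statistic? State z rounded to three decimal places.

The sample proportion is 158/195 = 0.81026.
Under H₀, SE = √(p₀(1−p₀)/n) = √(0.70·0.30/195) = √0.001076923 = 0.032817.
z = (0.81026 − 0.70)/0.032817 = 0.11026/0.032817 = 3.360.

z = 3.360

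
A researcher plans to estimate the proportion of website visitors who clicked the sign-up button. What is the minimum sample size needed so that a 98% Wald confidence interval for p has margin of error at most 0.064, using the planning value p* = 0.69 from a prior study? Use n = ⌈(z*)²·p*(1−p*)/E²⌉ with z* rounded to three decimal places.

For 98% confidence, z* = 2.326.
p*(1−p*) = 0.69·0.31 = 0.2139.
(z*)²·p*(1−p*)/E² = 5.410276·0.2139/0.004096 = 282.534.
Rounding up, n = 283.

n = 283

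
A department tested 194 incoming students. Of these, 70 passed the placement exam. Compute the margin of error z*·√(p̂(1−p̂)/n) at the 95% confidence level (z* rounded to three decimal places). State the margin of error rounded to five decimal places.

ME = 0.06758

With x = 70 successes in n = 194, p̂ = 0.36082.
SE(p̂) = √(0.36082·0.63918/194) = 0.034479.
z* = 1.960 at the 95% level.
Margin of error = z*·SE = 1.960 × 0.034479 = 0.06758.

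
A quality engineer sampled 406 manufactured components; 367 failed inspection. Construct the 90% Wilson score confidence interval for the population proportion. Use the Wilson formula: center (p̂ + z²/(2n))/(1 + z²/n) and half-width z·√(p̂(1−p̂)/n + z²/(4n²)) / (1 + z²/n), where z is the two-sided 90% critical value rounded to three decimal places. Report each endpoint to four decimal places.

(0.8771, 0.9254)

p̂ = 367/406 = 0.90394; z = 1.645, so z² = 2.706025.
1 + z²/n = 1.006665.
Adjusted center: (0.90394 + z²/(2n))/1.006665 = 0.90127.
Radicand: p̂(1−p̂)/n + z²/(4n²) = 0.000213871 + 0.000004104 = 0.000217975.
Half-width = 1.645·√0.000217975/1.006665 = 0.02413.
CI: 0.90127 ± 0.02413 = (0.8771, 0.9254).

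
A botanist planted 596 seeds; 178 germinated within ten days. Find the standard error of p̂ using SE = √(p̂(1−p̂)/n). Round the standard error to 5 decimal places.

With x = 178 successes in n = 596, p̂ = 0.29866.
p̂(1−p̂) = 0.209462.
SE = √(0.209462/596) = √0.000351446 = 0.01875.

SE = 0.01875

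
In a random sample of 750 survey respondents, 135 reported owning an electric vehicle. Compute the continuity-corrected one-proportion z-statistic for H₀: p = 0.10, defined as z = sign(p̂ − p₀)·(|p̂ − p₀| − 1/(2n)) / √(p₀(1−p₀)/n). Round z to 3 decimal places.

With x = 135 successes in n = 750, p̂ = 0.18000. p̂ − p₀ = 0.080000.
Continuity correction 1/(2n) = 1/1500 = 0.000667.
Corrected numerator: |0.080000| − 0.000667 = 0.079333.
Under H₀, SE = √(p₀(1−p₀)/n) = √(0.10·0.90/750) = √0.000120000 = 0.010954.
z = (+)0.079333/0.010954 = 7.242.

z = 7.242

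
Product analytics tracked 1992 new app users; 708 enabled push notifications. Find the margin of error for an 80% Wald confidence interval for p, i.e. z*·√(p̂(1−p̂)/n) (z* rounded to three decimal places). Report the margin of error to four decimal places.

With x = 708 successes in n = 1992, p̂ = 0.35542.
SE(p̂) = √(0.35542·0.64458/1992) = 0.010724.
z* = 1.282 at the 80% level.
So ME = 0.0137.

ME = 0.0137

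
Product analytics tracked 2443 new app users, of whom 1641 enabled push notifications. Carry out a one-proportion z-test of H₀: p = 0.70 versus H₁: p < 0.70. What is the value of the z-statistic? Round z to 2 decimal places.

z = -3.05

The sample proportion is 1641/2443 = 0.67172.
Null standard error: √(0.70·0.30/2443) = √0.000085960 = 0.009271.
z = (p̂ − p₀)/SE = (0.67172 − 0.70)/0.009271 = -3.05.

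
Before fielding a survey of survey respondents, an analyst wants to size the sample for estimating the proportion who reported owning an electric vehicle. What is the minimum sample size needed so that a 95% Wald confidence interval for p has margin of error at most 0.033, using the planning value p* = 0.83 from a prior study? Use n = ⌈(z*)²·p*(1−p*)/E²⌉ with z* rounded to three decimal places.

n = 498

The 95% critical value is z* = 1.960.
p*(1−p*) = 0.1411.
Required n before rounding: 3.841600 × 0.1411 / 0.033² = 497.750.
Rounding up, n = 498.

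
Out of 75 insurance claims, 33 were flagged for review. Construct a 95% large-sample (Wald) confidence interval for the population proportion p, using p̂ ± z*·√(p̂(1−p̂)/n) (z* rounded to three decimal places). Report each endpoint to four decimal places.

(0.3277, 0.5523)

Sample proportion p̂ = 33/75 = 0.44000.
SE(p̂) = √(0.44000·0.56000/75) = 0.057318.
z* = 1.960 at the 95% level.
Margin = 1.960·0.057318 = 0.11234.
So the interval runs from 0.3277 to 0.5523.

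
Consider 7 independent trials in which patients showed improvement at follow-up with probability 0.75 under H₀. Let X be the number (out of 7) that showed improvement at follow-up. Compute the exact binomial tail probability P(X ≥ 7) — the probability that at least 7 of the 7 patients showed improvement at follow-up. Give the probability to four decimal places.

X ~ Binomial(n=7, p=0.75).
P(X ≥ 7) = C(7,7)·0.75^7·0.25^0.
= 0.133484 = 0.1335.

P = 0.1335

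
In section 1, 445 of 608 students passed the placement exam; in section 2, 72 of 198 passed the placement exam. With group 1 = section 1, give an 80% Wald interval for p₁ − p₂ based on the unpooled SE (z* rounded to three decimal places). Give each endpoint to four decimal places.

(0.3188, 0.4178)

p̂₁ = 445/608 = 0.73191, p̂₂ = 72/198 = 0.36364; p̂₁ − p̂₂ = 0.36827.
SE = √(0.000322728 + 0.001168712) = √0.001491440 = 0.038619.
z* = 1.282 at the 80% level. Margin = 1.282·0.038619 = 0.04951.
CI: 0.36827 ± 0.04951 = (0.3188, 0.4178).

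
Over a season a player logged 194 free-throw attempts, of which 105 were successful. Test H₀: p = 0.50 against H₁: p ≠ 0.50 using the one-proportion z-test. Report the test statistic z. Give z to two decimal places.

z = 1.15

With x = 105 successes in n = 194, p̂ = 0.54124.
Under H₀, SE = √(p₀(1−p₀)/n) = √(0.50·0.50/194) = √0.001288660 = 0.035898.
z = (0.54124 − 0.50)/0.035898 = 0.04124/0.035898 = 1.15.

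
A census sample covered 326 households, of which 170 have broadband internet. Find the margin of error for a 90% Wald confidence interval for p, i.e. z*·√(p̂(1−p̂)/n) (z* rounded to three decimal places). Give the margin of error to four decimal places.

ME = 0.0455

p̂ = 170/326 = 0.52147.
Standard error of p̂: √(0.249539/326) = √0.000765457 = 0.027667.
For 90% confidence, z* = 1.645.
ME = 1.645·0.027667 = 0.0455.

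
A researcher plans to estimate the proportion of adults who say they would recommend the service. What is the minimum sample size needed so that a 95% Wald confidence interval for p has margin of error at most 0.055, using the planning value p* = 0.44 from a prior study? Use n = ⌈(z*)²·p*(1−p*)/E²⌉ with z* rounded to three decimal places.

For 95% confidence, z* = 1.960.
p*(1−p*) = 0.44·0.56 = 0.2464.
Required n before rounding: 3.841600 × 0.2464 / 0.055² = 312.916.
⌈312.916⌉ = 313.

n = 313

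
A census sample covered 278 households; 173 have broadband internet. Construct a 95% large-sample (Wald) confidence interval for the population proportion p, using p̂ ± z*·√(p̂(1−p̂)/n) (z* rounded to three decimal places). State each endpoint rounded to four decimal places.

The sample proportion is 173/278 = 0.62230.
Standard error of p̂: √(0.235042/278) = √0.000845475 = 0.029077.
The 95% critical value is z* = 1.960.
Margin of error: 1.960 × 0.029077 = 0.05699.
CI: 0.62230 ± 0.05699 = (0.5653, 0.6793).

(0.5653, 0.6793)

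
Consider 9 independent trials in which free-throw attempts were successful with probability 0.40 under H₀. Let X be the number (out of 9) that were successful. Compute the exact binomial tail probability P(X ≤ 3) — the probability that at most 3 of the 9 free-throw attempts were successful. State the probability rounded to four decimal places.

X ~ Binomial(n=9, p=0.40).
P(X ≤ 3) = C(9,0)·0.40^0·0.60^9 + C(9,1)·0.40^1·0.60^8 + C(9,2)·0.40^2·0.60^7 + C(9,3)·0.40^3·0.60^6.
= 0.010078 + 0.060466 + 0.161243 + 0.250823 = 0.4826.

P = 0.4826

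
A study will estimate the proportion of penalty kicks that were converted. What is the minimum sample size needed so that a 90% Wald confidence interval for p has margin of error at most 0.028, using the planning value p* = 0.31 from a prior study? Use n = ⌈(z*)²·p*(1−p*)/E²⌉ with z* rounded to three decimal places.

The 90% critical value is z* = 1.645.
p*(1−p*) = 0.31·0.69 = 0.2139.
Required n before rounding: 2.706025 × 0.2139 / 0.028² = 738.289.
Rounding up, n = 739.

n = 739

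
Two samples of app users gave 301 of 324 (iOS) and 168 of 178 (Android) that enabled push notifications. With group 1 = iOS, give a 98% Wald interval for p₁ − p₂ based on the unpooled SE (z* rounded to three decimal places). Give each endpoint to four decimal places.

p̂₁ = 0.92901, p̂₂ = 0.94382, so the observed difference is -0.01481.
Unpooled SE = √(p̂₁(1−p̂₁)/n₁ + p̂₂(1−p̂₂)/n₂) = √(0.000203544 + 0.000297885) = 0.022393.
The 98% critical value is z* = 2.326. Margin of error = 0.05209.
CI: -0.01481 ± 0.05209 = (-0.0669, 0.0373).

(-0.0669, 0.0373)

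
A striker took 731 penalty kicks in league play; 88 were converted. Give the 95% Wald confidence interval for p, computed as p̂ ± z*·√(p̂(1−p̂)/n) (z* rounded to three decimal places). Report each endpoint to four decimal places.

(0.0968, 0.1440)

With x = 88 successes in n = 731, p̂ = 0.12038.
SE(p̂) = √(0.12038·0.87962/731) = 0.012036.
For 95% confidence, z* = 1.960.
Margin = 1.960·0.012036 = 0.02359.
Interval: 0.12038 ± 0.02359 → (0.0968, 0.1440).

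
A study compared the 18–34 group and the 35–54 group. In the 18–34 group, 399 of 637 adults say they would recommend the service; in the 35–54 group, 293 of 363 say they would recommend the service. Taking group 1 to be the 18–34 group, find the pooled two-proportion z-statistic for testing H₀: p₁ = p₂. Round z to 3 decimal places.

Sample proportions: p̂₁ = 399/637 = 0.62637 and p̂₂ = 293/363 = 0.80716.
Pooling: p̂ = 692/1000 = 0.69200.
Pooled SE = √[0.2131360·0.00432468] ≈ 0.030360.
z = (p̂₁ − p̂₂)/SE = (0.62637 − 0.80716)/0.030360 = -0.18079/0.030360 = -5.955.

z = -5.955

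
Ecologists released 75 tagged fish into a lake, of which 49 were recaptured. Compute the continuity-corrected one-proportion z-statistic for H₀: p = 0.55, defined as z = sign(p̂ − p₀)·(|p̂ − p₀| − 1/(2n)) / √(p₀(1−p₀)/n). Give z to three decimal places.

z = 1.683

p̂ = 49/75 = 0.65333. p̂ − p₀ = 0.103333.
1/(2n) = 0.006667.
Corrected numerator: |0.103333| − 0.006667 = 0.096666.
Null standard error: √(0.55·0.45/75) = √0.003300000 = 0.057446.
z = (+)0.096666/0.057446 = 1.683.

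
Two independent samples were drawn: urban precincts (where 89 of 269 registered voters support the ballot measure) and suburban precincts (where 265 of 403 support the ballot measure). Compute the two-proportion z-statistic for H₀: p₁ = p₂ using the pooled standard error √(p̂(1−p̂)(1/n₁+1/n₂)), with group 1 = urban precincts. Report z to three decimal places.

Sample proportions: p̂₁ = 89/269 = 0.33086 and p̂₂ = 265/403 = 0.65757.
Pooling: p̂ = 354/672 = 0.52679.
SE = √[p̂(1−p̂)(1/n₁+1/n₂)] = √[0.52679·0.47321·(1/269+1/403)] ≈ 0.039310.
z = -0.32671/0.039310 = -8.311.

z = -8.311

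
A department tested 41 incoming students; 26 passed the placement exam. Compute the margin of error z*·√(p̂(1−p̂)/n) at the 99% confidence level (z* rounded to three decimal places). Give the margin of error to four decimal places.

ME = 0.1938

p̂ = 26/41 = 0.63415.
SE = √(p̂(1−p̂)/n) = √(0.232005/41) = 0.075224.
The 99% critical value is z* = 2.576.
Margin of error = z*·SE = 2.576 × 0.075224 = 0.1938.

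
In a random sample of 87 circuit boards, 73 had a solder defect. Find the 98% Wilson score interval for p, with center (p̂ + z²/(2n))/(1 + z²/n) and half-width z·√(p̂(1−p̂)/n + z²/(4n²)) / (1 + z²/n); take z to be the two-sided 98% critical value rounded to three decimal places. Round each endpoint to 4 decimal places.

p̂ = 73/87 = 0.83908; z = 2.326, so z² = 5.410276.
Denominator 1 + z²/n = 1 + 5.410276/87 = 1.062187.
Center = (0.83908 + 0.031094)/1.062187 = 0.81923.
Radicand: p̂(1−p̂)/n + z²/(4n²) = 0.001552005 + 0.000178699 = 0.001730704.
Half-width = z·√(radicand)/denom = 2.326·0.041602/1.062187 = 0.09110.
Interval: 0.81923 ± 0.09110 → (0.7281, 0.9103).

(0.7281, 0.9103)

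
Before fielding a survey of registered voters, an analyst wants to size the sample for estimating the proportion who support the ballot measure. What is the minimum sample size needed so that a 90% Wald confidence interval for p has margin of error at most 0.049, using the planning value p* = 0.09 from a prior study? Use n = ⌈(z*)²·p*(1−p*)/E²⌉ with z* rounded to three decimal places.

n = 93

For 90% confidence, z* = 1.645.
p*(1−p*) = 0.09·0.91 = 0.0819.
(z*)²·p*(1−p*)/E² = 2.706025·0.0819/0.002401 = 92.305.
Rounding up, n = 93.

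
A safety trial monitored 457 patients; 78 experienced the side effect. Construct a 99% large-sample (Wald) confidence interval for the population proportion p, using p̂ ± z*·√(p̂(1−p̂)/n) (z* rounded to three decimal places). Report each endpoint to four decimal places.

With x = 78 successes in n = 457, p̂ = 0.17068.
SE = √(p̂(1−p̂)/n) = √(0.141547/457) = 0.017599.
The 99% critical value is z* = 2.576.
Margin = 2.576·0.017599 = 0.04534.
CI: 0.17068 ± 0.04534 = (0.1253, 0.2160).

(0.1253, 0.2160)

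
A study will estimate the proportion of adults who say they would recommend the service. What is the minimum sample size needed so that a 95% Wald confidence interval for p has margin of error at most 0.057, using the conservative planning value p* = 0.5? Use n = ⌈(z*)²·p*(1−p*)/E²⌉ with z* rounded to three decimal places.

n = 296

The 95% critical value is z* = 1.960.
p*(1−p*) = 0.50·0.50 = 0.2500.
Required n before rounding: 3.841600 × 0.2500 / 0.057² = 295.599.
⌈295.599⌉ = 296.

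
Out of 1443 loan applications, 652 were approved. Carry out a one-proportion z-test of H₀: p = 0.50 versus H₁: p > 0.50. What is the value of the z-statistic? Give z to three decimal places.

With x = 652 successes in n = 1443, p̂ = 0.45184.
Under H₀, SE = √(p₀(1−p₀)/n) = √(0.50·0.50/1443) = √0.000173250 = 0.013162.
z = (0.45184 − 0.50)/0.013162 = -0.04816/0.013162 = -3.659.

z = -3.659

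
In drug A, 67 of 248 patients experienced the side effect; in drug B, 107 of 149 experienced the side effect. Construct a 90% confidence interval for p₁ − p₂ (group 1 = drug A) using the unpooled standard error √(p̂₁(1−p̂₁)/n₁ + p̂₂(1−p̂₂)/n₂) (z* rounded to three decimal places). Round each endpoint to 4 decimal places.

(-0.5243, -0.3716)

p̂₁ = 67/248 = 0.27016, p̂₂ = 107/149 = 0.71812; p̂₁ − p̂₂ = -0.44796.
Unpooled SE = √(p̂₁(1−p̂₁)/n₁ + p̂₂(1−p̂₂)/n₂) = √(0.000795057 + 0.001358546) = 0.046407.
The 90% critical value is z* = 1.645. Margin = 1.645·0.046407 = 0.07634.
So the interval runs from -0.5243 to -0.3716.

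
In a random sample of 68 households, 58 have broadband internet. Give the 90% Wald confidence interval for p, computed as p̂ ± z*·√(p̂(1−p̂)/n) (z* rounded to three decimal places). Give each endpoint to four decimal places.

(0.7823, 0.9236)

p̂ = 58/68 = 0.85294.
SE = √(p̂(1−p̂)/n) = √(0.125433/68) = 0.042949.
For 90% confidence, z* = 1.645.
Margin = 1.645·0.042949 = 0.07065.
Interval: 0.85294 ± 0.07065 → (0.7823, 0.9236).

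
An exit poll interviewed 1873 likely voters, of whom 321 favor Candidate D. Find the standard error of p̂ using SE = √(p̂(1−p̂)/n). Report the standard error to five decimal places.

SE = 0.00871

Sample proportion p̂ = 321/1873 = 0.17138.
p̂(1−p̂) = 0.17138·0.82862 = 0.142009.
Dividing by n and taking the root: √0.000075819 = 0.00871.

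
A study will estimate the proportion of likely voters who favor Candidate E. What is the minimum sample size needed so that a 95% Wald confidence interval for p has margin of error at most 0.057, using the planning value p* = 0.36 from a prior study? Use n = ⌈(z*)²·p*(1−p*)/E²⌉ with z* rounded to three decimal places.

z* = 1.960 at the 95% level.
p*(1−p*) = 0.2304.
Required n before rounding: 3.841600 × 0.2304 / 0.057² = 272.424.
⌈272.424⌉ = 273.

n = 273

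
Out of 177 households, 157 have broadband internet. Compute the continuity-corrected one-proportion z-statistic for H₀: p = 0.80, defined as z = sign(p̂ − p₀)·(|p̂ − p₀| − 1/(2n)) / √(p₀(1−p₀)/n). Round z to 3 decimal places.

z = 2.800

With x = 157 successes in n = 177, p̂ = 0.88701. p̂ − p₀ = 0.087006.
1/(2n) = 0.002825.
Corrected numerator: |0.087006| − 0.002825 = 0.084181.
SE₀ = √(0.80·0.20/177) = 0.030066.
z = +0.084181/0.030066 = 2.800.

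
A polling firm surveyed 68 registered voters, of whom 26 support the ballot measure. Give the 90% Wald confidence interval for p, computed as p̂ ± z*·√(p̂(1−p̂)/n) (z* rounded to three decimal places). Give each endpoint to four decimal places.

Sample proportion p̂ = 26/68 = 0.38235.
SE(p̂) = √(0.38235·0.61765/68) = 0.058932.
The 90% critical value is z* = 1.645.
Margin of error: 1.645 × 0.058932 = 0.09694.
CI: 0.38235 ± 0.09694 = (0.2854, 0.4793).

(0.2854, 0.4793)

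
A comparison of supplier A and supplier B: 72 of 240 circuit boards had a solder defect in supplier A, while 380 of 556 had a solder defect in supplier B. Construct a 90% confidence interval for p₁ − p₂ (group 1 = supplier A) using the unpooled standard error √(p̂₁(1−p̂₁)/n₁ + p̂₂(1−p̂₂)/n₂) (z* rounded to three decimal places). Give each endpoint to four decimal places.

(-0.4419, -0.3250)

p̂₁ = 72/240 = 0.30000, p̂₂ = 380/556 = 0.68345; p̂₁ − p̂₂ = -0.38345.
SE = √(0.000875000 + 0.000389110) = √0.001264110 = 0.035554.
The 90% critical value is z* = 1.645. Margin = 1.645·0.035554 = 0.05849.
So the interval runs from -0.4419 to -0.3250.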